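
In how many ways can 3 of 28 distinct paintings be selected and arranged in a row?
P(28,3) = 28!/(28-3)! = 19656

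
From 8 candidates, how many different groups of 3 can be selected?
C(8,3) = 8!/(3!×5!) = 56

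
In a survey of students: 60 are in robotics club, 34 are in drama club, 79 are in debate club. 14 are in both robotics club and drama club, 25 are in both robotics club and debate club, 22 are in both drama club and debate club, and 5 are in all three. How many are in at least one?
|A∪B∪C| = 60+34+79-14-25-22+5 = 117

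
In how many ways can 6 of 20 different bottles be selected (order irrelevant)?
C(20,6) = 20!/(6!×14!) = 38760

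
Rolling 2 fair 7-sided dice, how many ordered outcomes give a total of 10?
Coefficient of x^10 in (x + x² + ... + x^7)^2. By inclusion-exclusion on dice exceeding 7: Σ_j (-1)^j C(2,j)·C(10-1-7j, 1) = C(2,0)·C(9,1) - C(2,1)·C(2,1) = 1·9 - 2·2 = 5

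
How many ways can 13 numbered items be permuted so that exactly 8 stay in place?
Choose the 8 fixed points C(13,8) = 1287, derange the rest: !5 = Σ_{j=0}^{5} (-1)^j·5!/j! = 120 - 120 + 60 - 20 + 5 - 1 = 44. Product = 1287 × 44 = 56628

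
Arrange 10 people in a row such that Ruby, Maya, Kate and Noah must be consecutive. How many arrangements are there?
Treat the 4 as one block: (10-4+1)! × 4! = 5040 × 24 = 120960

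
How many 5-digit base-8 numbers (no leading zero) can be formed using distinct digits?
First digit: 7 choices (nonzero). Then descending: 7 × 7 × 6 × 5 × 4 = 5880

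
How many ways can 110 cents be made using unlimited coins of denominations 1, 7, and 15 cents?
Coefficient of x^110 in 1/(1-x^1) · 1/(1-x^7) · 1/(1-x^15). Case on j = number of 15-cent coins (j = 0..7); remainder r = 110 - 15j is made from {1,7} in ⌊r/7⌋+1 ways. r = 110, 95, 80, 65, 50, 35, 20, 5 → 16 + 14 + 12 + 10 + 8 + 6 + 3 + 1 = 70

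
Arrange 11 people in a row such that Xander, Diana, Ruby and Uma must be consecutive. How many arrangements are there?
Treat the 4 as one block: (11-4+1)! × 4! = 40320 × 24 = 967680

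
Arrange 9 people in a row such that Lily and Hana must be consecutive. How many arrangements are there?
Treat the 2 as one block: (9-2+1)! × 2! = 40320 × 2 = 80640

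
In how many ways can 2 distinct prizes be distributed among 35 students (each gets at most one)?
P(35,2) = 35!/(35-2)! = 1190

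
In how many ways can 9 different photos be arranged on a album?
9! = 362880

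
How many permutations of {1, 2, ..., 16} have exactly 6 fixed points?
Choose the 6 fixed points C(16,6) = 8008, derange the rest: !10 = Σ_{j=0}^{10} (-1)^j·10!/j! = 3628800 - 3628800 + 1814400 - 604800 + 151200 - 30240 + 5040 - 720 + 90 - 10 + 1 = 1334961. Product = 8008 × 1334961 = 10690367688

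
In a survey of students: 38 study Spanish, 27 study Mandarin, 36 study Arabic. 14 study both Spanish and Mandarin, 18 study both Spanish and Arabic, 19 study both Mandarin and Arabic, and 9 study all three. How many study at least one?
|A∪B∪C| = 38+27+36-14-18-19+9 = 59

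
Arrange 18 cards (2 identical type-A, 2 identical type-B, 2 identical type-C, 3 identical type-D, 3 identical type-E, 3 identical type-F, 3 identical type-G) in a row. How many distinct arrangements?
18! / (2! × 2! × 2! × 3! × 3! × 3! × 3!) = 617512896000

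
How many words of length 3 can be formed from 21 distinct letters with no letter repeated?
P(21,3) = 21!/(21-3)! = 7980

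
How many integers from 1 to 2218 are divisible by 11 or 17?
⌊2218/11⌋ + ⌊2218/17⌋ - ⌊2218/187⌋ = 201 + 130 - 11 = 320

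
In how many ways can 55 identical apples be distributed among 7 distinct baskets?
C(55+7-1, 7-1) = C(61, 6) = 55525372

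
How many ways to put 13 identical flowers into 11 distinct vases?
C(13+11-1, 11-1) = C(23, 10) = 1144066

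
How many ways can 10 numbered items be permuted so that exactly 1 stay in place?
Choose the 1 fixed point C(10,1) = 10, derange the rest: !9 = Σ_{j=0}^{9} (-1)^j·9!/j! = 362880 - 362880 + 181440 - 60480 + 15120 - 3024 + 504 - 72 + 9 - 1 = 133496. Product = 10 × 133496 = 1334960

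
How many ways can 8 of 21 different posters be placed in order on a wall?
P(21,8) = 21!/(21-8)! = 8204716800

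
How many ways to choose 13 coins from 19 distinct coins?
C(19,13) = 19!/(13!×6!) = 27132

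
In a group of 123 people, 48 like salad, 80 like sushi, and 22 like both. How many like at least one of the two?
|A∪B| = |A| + |B| - |A∩B| = 48 + 80 - 22 = 106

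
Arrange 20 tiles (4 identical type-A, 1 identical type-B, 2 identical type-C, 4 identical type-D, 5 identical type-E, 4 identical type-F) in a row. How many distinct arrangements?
20! / (4! × 1! × 2! × 4! × 5! × 4!) = 733296564000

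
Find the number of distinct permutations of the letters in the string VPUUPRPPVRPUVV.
14! / (4! × 2! × 3! × 5!) = 2522520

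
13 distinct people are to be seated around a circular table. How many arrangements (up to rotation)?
Circular: fix one position, arrange the rest. (13-1)! = 479001600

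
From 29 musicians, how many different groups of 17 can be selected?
C(29,17) = 29!/(17!×12!) = 51895935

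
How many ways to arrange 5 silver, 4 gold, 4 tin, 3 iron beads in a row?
16! / (5! × 4! × 4! × 3!) = 50450400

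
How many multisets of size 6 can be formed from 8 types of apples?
C(6+8-1, 8-1) = C(13, 7) = 1716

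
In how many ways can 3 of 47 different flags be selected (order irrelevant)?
C(47,3) = 47!/(3!×44!) = 16215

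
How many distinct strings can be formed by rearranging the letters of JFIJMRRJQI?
10! / (3! × 1! × 2! × 1! × 2! × 1!) = 151200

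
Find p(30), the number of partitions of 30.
Pentagonal recurrence p(n) = p(n-1) + p(n-2) - p(n-5) - p(n-7) + p(n-12) + p(n-15) - ... gives p(0..29) = 1, 1, 2, 3, 5, 7, 11, 15, 22, 30, 42, 56, 77, 101, 135, 176, 231, 297, 385, 490, 627, 792, 1002, 1255, 1575, 1958, 2436, 3010, 3718, 4565. p(30) = p(29) + p(28) - p(25) - p(23) + p(18) + p(15) - p(8) - p(4) = 4565 + 3718 - 1958 - 1255 + 385 + 176 - 22 - 5 = 5604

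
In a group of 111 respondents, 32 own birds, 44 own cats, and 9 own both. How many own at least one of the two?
|A∪B| = |A| + |B| - |A∩B| = 32 + 44 - 9 = 67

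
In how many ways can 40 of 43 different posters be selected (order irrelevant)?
C(43,40) = 43!/(40!×3!) = 12341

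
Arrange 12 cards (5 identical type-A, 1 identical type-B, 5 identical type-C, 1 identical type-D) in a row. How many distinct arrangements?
12! / (5! × 1! × 5! × 1!) = 33264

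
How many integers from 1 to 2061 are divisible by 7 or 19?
⌊2061/7⌋ + ⌊2061/19⌋ - ⌊2061/133⌋ = 294 + 108 - 15 = 387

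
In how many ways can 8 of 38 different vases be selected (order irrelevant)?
C(38,8) = 38!/(8!×30!) = 48903492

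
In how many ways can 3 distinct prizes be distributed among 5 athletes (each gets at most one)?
P(5,3) = 5!/(5-3)! = 60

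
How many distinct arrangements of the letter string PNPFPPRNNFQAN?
13! / (1! × 2! × 4! × 1! × 1! × 4!) = 5405400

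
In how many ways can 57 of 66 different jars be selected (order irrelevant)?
C(66,57) = 66!/(57!×9!) = 37014131440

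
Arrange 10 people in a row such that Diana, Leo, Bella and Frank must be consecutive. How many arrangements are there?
Treat the 4 as one block: (10-4+1)! × 4! = 5040 × 24 = 120960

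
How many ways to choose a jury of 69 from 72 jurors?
C(72,69) = 72!/(69!×3!) = 59640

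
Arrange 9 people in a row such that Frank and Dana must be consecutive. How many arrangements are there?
Treat the 2 as one block: (9-2+1)! × 2! = 40320 × 2 = 80640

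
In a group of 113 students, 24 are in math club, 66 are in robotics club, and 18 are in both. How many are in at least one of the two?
|A∪B| = |A| + |B| - |A∩B| = 24 + 66 - 18 = 72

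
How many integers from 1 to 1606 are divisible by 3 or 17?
⌊1606/3⌋ + ⌊1606/17⌋ - ⌊1606/51⌋ = 535 + 94 - 31 = 598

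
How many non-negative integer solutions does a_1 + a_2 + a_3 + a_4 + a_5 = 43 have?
C(43+5-1, 5-1) = C(47, 4) = 178365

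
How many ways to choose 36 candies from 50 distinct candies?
C(50,36) = 50!/(36!×14!) = 937845656300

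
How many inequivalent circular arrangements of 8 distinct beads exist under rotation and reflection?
(8-1)!/2 = 5040/2 = 2520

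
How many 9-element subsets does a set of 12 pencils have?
C(12,9) = 12!/(9!×3!) = 220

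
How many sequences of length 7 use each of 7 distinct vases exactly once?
7! = 5040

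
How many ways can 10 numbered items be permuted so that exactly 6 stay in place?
Choose the 6 fixed points C(10,6) = 210, derange the rest: !4 = Σ_{j=0}^{4} (-1)^j·4!/j! = 24 - 24 + 12 - 4 + 1 = 9. Product = 210 × 9 = 1890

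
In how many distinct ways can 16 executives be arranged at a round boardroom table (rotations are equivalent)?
Circular: fix one position, arrange the rest. (16-1)! = 1307674368000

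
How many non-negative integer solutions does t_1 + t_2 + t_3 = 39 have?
C(39+3-1, 3-1) = C(41, 2) = 820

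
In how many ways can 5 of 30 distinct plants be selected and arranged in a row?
P(30,5) = 30!/(30-5)! = 17100720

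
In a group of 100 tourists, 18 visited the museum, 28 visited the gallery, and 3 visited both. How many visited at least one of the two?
|A∪B| = |A| + |B| - |A∩B| = 18 + 28 - 3 = 43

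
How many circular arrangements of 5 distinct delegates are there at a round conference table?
Circular: fix one position, arrange the rest. (5-1)! = 24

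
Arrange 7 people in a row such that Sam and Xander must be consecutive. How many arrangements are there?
Treat the 2 as one block: (7-2+1)! × 2! = 720 × 2 = 1440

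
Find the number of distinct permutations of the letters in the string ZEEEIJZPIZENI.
13! / (1! × 1! × 3! × 3! × 1! × 4!) = 7207200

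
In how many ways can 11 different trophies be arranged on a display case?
11! = 39916800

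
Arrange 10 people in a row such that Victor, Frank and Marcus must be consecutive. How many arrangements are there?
Treat the 3 as one block: (10-3+1)! × 3! = 40320 × 6 = 241920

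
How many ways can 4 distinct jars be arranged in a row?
4! = 24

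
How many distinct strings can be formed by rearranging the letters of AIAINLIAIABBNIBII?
17! / (2! × 4! × 1! × 3! × 7!) = 245044800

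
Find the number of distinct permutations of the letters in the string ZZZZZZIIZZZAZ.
13! / (1! × 2! × 10!) = 858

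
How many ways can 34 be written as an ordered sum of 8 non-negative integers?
C(34+8-1, 8-1) = C(41, 7) = 22481940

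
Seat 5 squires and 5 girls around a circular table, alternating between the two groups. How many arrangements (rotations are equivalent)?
Fix one of the squires: (5-1)! ways for the remaining squires, × 5! ways for the girls = 24 × 120 = 2880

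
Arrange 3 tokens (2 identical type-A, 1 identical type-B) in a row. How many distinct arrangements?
3! / (2! × 1!) = 3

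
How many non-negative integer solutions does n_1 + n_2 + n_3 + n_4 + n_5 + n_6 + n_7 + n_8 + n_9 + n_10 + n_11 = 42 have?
C(42+11-1, 11-1) = C(52, 10) = 15820024220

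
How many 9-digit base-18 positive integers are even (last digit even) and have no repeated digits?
Last∈{0,2,4,6,8,10,12,14,16}. Last=0: 980179200. Last nonzero: 8×16×P(16,7) = 7380172800. Total = 8360352000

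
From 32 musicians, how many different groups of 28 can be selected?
C(32,28) = 32!/(28!×4!) = 35960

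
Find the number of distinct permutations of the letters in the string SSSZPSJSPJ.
10! / (2! × 5! × 1! × 2!) = 7560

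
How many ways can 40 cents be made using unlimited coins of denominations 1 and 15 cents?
Coefficient of x^40 in 1/(1-x^1) · 1/(1-x^15). Use j coins of 15 for j = 0..⌊40/15⌋ = 2, the rest in 1s: 2 + 1 = 3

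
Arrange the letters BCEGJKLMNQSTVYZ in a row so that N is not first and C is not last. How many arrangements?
By inclusion-exclusion: 15! - 2×(15-1)! + (15-2)! = 1307674368000 - 174356582400 + 6227020800 = 1139544806400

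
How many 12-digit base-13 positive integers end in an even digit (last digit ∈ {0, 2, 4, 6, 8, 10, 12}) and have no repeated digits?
Last∈{0,2,4,6,8,10,12}. Last=0: 479001600. Last nonzero: 6×11×P(11,10) = 2634508800. Total = 3113510400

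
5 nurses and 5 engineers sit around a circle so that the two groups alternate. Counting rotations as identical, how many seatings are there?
Fix one of the nurses: (5-1)! ways for the remaining nurses, × 5! ways for the engineers = 24 × 120 = 2880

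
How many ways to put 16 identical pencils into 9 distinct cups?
C(16+9-1, 9-1) = C(24, 8) = 735471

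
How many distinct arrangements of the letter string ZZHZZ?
5! / (4! × 1!) = 5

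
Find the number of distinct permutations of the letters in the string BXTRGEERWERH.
12! / (1! × 3! × 1! × 1! × 1! × 1! × 3! × 1!) = 13305600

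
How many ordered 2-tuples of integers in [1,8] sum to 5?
Coefficient of x^5 in (x + x² + ... + x^8)^2. By inclusion-exclusion on dice exceeding 8: Σ_j (-1)^j C(2,j)·C(5-1-8j, 1) = C(2,0)·C(4,1) = 1·4 = 4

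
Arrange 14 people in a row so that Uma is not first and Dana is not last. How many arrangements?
By inclusion-exclusion: 14! - 2×(14-1)! + (14-2)! = 87178291200 - 12454041600 + 479001600 = 75203251200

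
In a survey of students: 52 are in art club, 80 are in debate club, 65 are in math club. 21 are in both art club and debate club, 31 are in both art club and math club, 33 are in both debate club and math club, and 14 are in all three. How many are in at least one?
|A∪B∪C| = 52+80+65-21-31-33+14 = 126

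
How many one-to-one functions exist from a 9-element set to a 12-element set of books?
P(12,9) = 12!/(12-9)! = 79833600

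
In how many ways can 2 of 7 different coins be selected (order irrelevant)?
C(7,2) = 7!/(2!×5!) = 21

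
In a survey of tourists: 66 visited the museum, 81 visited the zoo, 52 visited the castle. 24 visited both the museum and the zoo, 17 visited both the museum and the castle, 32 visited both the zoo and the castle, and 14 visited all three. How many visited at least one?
|A∪B∪C| = 66+81+52-24-17-32+14 = 140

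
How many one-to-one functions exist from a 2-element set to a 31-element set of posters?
P(31,2) = 31!/(31-2)! = 930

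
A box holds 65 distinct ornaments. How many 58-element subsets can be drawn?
C(65,58) = 65!/(58!×7!) = 696190560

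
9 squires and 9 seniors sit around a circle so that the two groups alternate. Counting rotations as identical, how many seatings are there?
Fix one of the squires: (9-1)! ways for the remaining squires, × 9! ways for the seniors = 40320 × 362880 = 14631321600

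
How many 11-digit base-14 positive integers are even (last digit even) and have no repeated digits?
Last∈{0,2,4,6,8,10,12}. Last=0: 1037836800. Last nonzero: 6×12×P(12,9) = 5748019200. Total = 6785856000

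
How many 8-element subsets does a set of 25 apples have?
C(25,8) = 25!/(8!×17!) = 1081575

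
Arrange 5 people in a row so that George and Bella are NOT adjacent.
Total - adjacent = 5! - (5-1)!×2 = 120 - 48 = 72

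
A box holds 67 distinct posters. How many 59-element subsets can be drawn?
C(67,59) = 67!/(59!×8!) = 6522361560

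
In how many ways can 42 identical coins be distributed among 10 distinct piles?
C(42+10-1, 10-1) = C(51, 9) = 3042312350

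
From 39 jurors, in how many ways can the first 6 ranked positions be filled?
P(39,6) = 39!/(39-6)! = 2349088560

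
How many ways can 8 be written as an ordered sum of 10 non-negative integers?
C(8+10-1, 10-1) = C(17, 9) = 24310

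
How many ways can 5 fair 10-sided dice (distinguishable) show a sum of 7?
Coefficient of x^7 in (x + x² + ... + x^10)^5. By inclusion-exclusion on dice exceeding 10: Σ_j (-1)^j C(5,j)·C(7-1-10j, 4) = C(5,0)·C(6,4) = 1·15 = 15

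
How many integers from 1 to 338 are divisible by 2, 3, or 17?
⌊338/2⌋+⌊338/3⌋+⌊338/17⌋ - ⌊338/6⌋-⌊338/34⌋-⌊338/51⌋ + ⌊338/102⌋ = 169+112+19 - 56-9-6 + 3 = 232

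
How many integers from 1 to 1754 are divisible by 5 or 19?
⌊1754/5⌋ + ⌊1754/19⌋ - ⌊1754/95⌋ = 350 + 92 - 18 = 424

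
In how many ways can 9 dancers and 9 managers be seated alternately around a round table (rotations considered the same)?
Fix one of the dancers: (9-1)! ways for the remaining dancers, × 9! ways for the managers = 40320 × 362880 = 14631321600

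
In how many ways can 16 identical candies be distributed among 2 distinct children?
C(16+2-1, 2-1) = C(17, 1) = 17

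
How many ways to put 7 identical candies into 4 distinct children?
C(7+4-1, 4-1) = C(10, 3) = 120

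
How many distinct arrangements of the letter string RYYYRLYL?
8! / (2! × 2! × 4!) = 420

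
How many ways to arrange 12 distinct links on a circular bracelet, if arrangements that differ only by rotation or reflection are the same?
(12-1)!/2 = 39916800/2 = 19958400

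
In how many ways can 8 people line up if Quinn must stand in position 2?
Fix one position: (8-1)! = 5040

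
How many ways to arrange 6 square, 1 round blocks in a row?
7! / (6! × 1!) = 7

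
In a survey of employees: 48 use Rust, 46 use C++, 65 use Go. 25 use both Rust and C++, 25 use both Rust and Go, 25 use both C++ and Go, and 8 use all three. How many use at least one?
|A∪B∪C| = 48+46+65-25-25-25+8 = 92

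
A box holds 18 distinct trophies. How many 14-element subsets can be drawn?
C(18,14) = 18!/(14!×4!) = 3060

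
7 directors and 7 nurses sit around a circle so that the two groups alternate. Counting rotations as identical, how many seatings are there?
Fix one of the directors: (7-1)! ways for the remaining directors, × 7! ways for the nurses = 720 × 5040 = 3628800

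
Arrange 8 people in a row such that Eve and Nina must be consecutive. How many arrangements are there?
Treat the 2 as one block: (8-2+1)! × 2! = 5040 × 2 = 10080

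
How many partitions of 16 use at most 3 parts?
By conjugation, equals partitions of 16 into parts ≤ 3. Let r_j(i) = number of partitions of i into parts ≤ j, for i = 0..16. r_1(i) = 1 for all i; r_j(i) = r_{j-1}(i) + r_j(i-j). Rows j = 2..3: ≤2: 1 1 2 2 3 3 4 4 5 5 6 6 7 7 8 8 9; ≤3: 1 1 2 3 4 5 7 8 10 12 14 16 19 21 24 27 30. r_3(16) = 30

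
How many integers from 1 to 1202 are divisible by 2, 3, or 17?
⌊1202/2⌋+⌊1202/3⌋+⌊1202/17⌋ - ⌊1202/6⌋-⌊1202/34⌋-⌊1202/51⌋ + ⌊1202/102⌋ = 601+400+70 - 200-35-23 + 11 = 824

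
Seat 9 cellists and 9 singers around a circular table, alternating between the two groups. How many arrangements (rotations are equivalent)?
Fix one of the cellists: (9-1)! ways for the remaining cellists, × 9! ways for the singers = 40320 × 362880 = 14631321600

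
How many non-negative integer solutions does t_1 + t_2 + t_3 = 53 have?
C(53+3-1, 3-1) = C(55, 2) = 1485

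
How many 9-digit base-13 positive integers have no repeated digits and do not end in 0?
Last digit: 12 nonzero choices. First digit: 11 (nonzero, ≠last). Middle 7: P(11,7) = 1663200. Total = 219542400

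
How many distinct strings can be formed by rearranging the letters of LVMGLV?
6! / (2! × 2! × 1! × 1!) = 180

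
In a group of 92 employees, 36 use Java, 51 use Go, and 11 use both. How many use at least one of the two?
|A∪B| = |A| + |B| - |A∩B| = 36 + 51 - 11 = 76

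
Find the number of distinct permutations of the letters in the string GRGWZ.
5! / (1! × 1! × 2! × 1!) = 60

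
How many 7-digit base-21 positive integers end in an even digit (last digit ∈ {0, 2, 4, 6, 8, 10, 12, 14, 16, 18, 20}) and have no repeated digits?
Last∈{0,2,4,6,8,10,12,14,16,18,20}. Last=0: 27907200. Last nonzero: 10×19×P(19,5) = 265118400. Total = 293025600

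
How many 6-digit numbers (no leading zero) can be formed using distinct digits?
First digit: 9 choices (nonzero). Then descending: 9 × 9 × 8 × 7 × 6 × 5 = 136080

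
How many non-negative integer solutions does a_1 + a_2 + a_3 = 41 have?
C(41+3-1, 3-1) = C(43, 2) = 903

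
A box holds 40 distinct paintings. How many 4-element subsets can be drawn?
C(40,4) = 40!/(4!×36!) = 91390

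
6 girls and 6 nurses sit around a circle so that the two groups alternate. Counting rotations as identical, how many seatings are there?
Fix one of the girls: (6-1)! ways for the remaining girls, × 6! ways for the nurses = 120 × 720 = 86400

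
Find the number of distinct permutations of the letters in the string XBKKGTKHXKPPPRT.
15! / (3! × 1! × 4! × 1! × 2! × 1! × 1! × 2!) = 2270268000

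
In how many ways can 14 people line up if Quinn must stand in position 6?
Fix one position: (14-1)! = 6227020800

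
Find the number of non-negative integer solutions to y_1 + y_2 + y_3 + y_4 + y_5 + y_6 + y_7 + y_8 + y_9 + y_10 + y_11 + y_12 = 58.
C(58+12-1, 12-1) = C(69, 11) = 1823810410032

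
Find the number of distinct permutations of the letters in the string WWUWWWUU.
8! / (5! × 3!) = 56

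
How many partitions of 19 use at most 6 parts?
By conjugation, equals partitions of 19 into parts ≤ 6. Let r_j(i) = number of partitions of i into parts ≤ j, for i = 0..19. r_1(i) = 1 for all i; r_j(i) = r_{j-1}(i) + r_j(i-j). Rows j = 2..6: ≤2: 1 1 2 2 3 3 4 4 5 5 6 6 7 7 8 8 9 9 10 10; ≤3: 1 1 2 3 4 5 7 8 10 12 14 16 19 21 24 27 30 33 37 40; ≤4: 1 1 2 3 5 6 9 11 15 18 23 27 34 39 47 54 64 72 84 94; ≤5: 1 1 2 3 5 7 10 13 18 23 30 37 47 57 70 84 101 119 141 164; ≤6: 1 1 2 3 5 7 11 14 20 26 35 44 58 71 90 110 136 163 199 235. r_6(19) = 235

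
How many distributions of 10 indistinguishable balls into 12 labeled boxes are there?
C(10+12-1, 12-1) = C(21, 11) = 352716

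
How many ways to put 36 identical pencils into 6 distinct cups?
C(36+6-1, 6-1) = C(41, 5) = 749398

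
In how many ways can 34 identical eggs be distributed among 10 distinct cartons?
C(34+10-1, 10-1) = C(43, 9) = 563921995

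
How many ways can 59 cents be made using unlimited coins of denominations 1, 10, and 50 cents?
Coefficient of x^59 in 1/(1-x^1) · 1/(1-x^10) · 1/(1-x^50). Case on j = number of 50-cent coins (j = 0..1); remainder r = 59 - 50j is made from {1,10} in ⌊r/10⌋+1 ways. r = 59, 9 → 6 + 1 = 7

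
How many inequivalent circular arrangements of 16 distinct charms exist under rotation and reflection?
(16-1)!/2 = 1307674368000/2 = 653837184000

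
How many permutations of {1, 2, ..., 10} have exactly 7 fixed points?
Choose the 7 fixed points C(10,7) = 120, derange the rest: !3 = Σ_{j=0}^{3} (-1)^j·3!/j! = 6 - 6 + 3 - 1 = 2. Product = 120 × 2 = 240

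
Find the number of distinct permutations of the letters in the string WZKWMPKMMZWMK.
13! / (2! × 4! × 1! × 3! × 3!) = 3603600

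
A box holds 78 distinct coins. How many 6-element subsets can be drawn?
C(78,6) = 78!/(6!×72!) = 256851595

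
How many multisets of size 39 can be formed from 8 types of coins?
C(39+8-1, 8-1) = C(46, 7) = 53524680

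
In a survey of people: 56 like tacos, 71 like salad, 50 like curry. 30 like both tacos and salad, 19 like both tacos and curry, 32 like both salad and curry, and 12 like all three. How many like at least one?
|A∪B∪C| = 56+71+50-30-19-32+12 = 108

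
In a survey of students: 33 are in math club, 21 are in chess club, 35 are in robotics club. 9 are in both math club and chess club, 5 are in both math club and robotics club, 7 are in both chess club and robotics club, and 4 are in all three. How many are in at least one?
|A∪B∪C| = 33+21+35-9-5-7+4 = 72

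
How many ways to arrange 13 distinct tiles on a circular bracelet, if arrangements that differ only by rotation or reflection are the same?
(13-1)!/2 = 479001600/2 = 239500800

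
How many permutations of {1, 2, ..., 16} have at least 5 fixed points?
Exactly j fixed points: C(16,j)·!(16-j); sum over j ≥ 5 (derangement numbers via !m = (m-1)·(!(m-1) + !(m-2)): !0..!11 = 1, 0, 1, 2, 9, 44, 265, 1854, 14833, 133496, 1334961, 14684570). Σ_{j=5}^{16} C(16,j)·!(16-j) = C(16,5)·!11 + C(16,6)·!10 + C(16,7)·!9 + C(16,8)·!8 + C(16,9)·!7 + C(16,10)·!6 + C(16,11)·!5 + C(16,12)·!4 + C(16,13)·!3 + C(16,14)·!2 + C(16,15)·!1 + C(16,16)·!0 = 4368·14684570 + 8008·1334961 + 11440·133496 + 12870·14833 + 11440·1854 + 8008·265 + 4368·44 + 1820·9 + 560·2 + 120·1 + 16·0 + 1·1 = 76574206091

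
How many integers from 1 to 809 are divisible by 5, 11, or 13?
⌊809/5⌋+⌊809/11⌋+⌊809/13⌋ - ⌊809/55⌋-⌊809/65⌋-⌊809/143⌋ + ⌊809/715⌋ = 161+73+62 - 14-12-5 + 1 = 266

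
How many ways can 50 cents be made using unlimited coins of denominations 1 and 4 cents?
Coefficient of x^50 in 1/(1-x^1) · 1/(1-x^4). Use j coins of 4 for j = 0..⌊50/4⌋ = 12, the rest in 1s: 12 + 1 = 13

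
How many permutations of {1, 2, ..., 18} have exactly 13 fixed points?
Choose the 13 fixed points C(18,13) = 8568, derange the rest: !5 = Σ_{j=0}^{5} (-1)^j·5!/j! = 120 - 120 + 60 - 20 + 5 - 1 = 44. Product = 8568 × 44 = 376992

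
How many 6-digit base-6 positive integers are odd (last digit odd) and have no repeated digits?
Last∈{1,3,5}. Last=0: 0. Last nonzero: 3×4×P(4,4) = 288. Total = 288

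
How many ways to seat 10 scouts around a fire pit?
Circular: fix one position, arrange the rest. (10-1)! = 362880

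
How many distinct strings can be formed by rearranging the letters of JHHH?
4! / (1! × 3!) = 4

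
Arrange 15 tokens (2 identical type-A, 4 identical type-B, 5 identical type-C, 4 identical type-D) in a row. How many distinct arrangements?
15! / (2! × 4! × 5! × 4!) = 9459450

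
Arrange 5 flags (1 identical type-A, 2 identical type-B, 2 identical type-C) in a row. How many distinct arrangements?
5! / (1! × 2! × 2!) = 30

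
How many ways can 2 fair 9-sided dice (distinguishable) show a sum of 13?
Coefficient of x^13 in (x + x² + ... + x^9)^2. By inclusion-exclusion on dice exceeding 9: Σ_j (-1)^j C(2,j)·C(13-1-9j, 1) = C(2,0)·C(12,1) - C(2,1)·C(3,1) = 1·12 - 2·3 = 6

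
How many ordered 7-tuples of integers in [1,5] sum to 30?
Coefficient of x^30 in (x + x² + ... + x^5)^7. By inclusion-exclusion on dice exceeding 5: Σ_j (-1)^j C(7,j)·C(30-1-5j, 6) = C(7,0)·C(29,6) - C(7,1)·C(24,6) + C(7,2)·C(19,6) - C(7,3)·C(14,6) + C(7,4)·C(9,6) = 1·475020 - 7·134596 + 21·27132 - 35·3003 + 35·84 = 455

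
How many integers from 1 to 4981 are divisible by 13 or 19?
⌊4981/13⌋ + ⌊4981/19⌋ - ⌊4981/247⌋ = 383 + 262 - 20 = 625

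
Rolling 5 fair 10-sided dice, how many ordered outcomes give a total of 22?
Coefficient of x^22 in (x + x² + ... + x^10)^5. By inclusion-exclusion on dice exceeding 10: Σ_j (-1)^j C(5,j)·C(22-1-10j, 4) = C(5,0)·C(21,4) - C(5,1)·C(11,4) = 1·5985 - 5·330 = 4335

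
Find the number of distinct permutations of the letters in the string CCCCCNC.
7! / (1! × 6!) = 7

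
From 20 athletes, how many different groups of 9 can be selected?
C(20,9) = 20!/(9!×11!) = 167960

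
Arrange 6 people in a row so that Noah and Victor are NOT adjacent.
Total - adjacent = 6! - (6-1)!×2 = 720 - 240 = 480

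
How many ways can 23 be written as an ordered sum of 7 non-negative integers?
C(23+7-1, 7-1) = C(29, 6) = 475020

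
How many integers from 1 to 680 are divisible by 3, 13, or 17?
⌊680/3⌋+⌊680/13⌋+⌊680/17⌋ - ⌊680/39⌋-⌊680/51⌋-⌊680/221⌋ + ⌊680/663⌋ = 226+52+40 - 17-13-3 + 1 = 286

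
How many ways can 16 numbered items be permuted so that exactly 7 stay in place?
Choose the 7 fixed points C(16,7) = 11440, derange the rest: !9 = Σ_{j=0}^{9} (-1)^j·9!/j! = 362880 - 362880 + 181440 - 60480 + 15120 - 3024 + 504 - 72 + 9 - 1 = 133496. Product = 11440 × 133496 = 1527194240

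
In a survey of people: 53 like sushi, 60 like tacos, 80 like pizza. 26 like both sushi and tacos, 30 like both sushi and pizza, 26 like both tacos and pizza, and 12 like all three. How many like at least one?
|A∪B∪C| = 53+60+80-26-30-26+12 = 123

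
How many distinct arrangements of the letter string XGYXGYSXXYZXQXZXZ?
17! / (1! × 2! × 1! × 3! × 7! × 3!) = 980179200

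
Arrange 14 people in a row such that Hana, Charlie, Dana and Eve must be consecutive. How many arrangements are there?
Treat the 4 as one block: (14-4+1)! × 4! = 39916800 × 24 = 958003200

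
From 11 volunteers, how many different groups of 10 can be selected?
C(11,10) = 11!/(10!×1!) = 11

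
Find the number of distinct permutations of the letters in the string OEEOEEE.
7! / (5! × 2!) = 21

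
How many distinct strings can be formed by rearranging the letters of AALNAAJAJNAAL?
13! / (7! × 2! × 2! × 2!) = 154440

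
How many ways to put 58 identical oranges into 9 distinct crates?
C(58+9-1, 9-1) = C(66, 8) = 5743572120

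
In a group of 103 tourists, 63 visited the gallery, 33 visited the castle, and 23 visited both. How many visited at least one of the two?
|A∪B| = |A| + |B| - |A∩B| = 63 + 33 - 23 = 73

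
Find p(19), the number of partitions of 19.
Pentagonal recurrence p(n) = p(n-1) + p(n-2) - p(n-5) - p(n-7) + p(n-12) + p(n-15) - ... gives p(0..18) = 1, 1, 2, 3, 5, 7, 11, 15, 22, 30, 42, 56, 77, 101, 135, 176, 231, 297, 385. p(19) = p(18) + p(17) - p(14) - p(12) + p(7) + p(4) = 385 + 297 - 135 - 77 + 15 + 5 = 490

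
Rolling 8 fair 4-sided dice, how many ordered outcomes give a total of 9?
Coefficient of x^9 in (x + x² + ... + x^4)^8. By inclusion-exclusion on dice exceeding 4: Σ_j (-1)^j C(8,j)·C(9-1-4j, 7) = C(8,0)·C(8,7) = 1·8 = 8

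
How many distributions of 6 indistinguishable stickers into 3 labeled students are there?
C(6+3-1, 3-1) = C(8, 2) = 28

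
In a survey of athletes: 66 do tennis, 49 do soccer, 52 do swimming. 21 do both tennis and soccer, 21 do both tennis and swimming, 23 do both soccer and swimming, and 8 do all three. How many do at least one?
|A∪B∪C| = 66+49+52-21-21-23+8 = 110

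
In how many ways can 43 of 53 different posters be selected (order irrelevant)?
C(53,43) = 53!/(43!×10!) = 19499099620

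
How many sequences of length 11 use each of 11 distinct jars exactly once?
11! = 39916800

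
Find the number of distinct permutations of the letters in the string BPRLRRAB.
8! / (1! × 2! × 3! × 1! × 1!) = 3360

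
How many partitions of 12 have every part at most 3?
Let r_j(i) = number of partitions of i into parts ≤ j, for i = 0..12. r_1(i) = 1 for all i; r_j(i) = r_{j-1}(i) + r_j(i-j). Rows j = 2..3: ≤2: 1 1 2 2 3 3 4 4 5 5 6 6 7; ≤3: 1 1 2 3 4 5 7 8 10 12 14 16 19. r_3(12) = 19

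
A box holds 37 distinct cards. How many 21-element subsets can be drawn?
C(37,21) = 37!/(21!×16!) = 12875774670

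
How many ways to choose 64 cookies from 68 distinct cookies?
C(68,64) = 68!/(64!×4!) = 814385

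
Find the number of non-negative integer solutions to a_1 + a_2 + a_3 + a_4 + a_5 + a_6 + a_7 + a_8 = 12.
C(12+8-1, 8-1) = C(19, 7) = 50388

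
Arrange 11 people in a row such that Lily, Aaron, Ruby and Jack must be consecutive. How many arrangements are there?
Treat the 4 as one block: (11-4+1)! × 4! = 40320 × 24 = 967680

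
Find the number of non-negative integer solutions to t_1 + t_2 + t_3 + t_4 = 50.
C(50+4-1, 4-1) = C(53, 3) = 23426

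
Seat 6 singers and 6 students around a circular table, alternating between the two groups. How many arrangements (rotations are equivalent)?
Fix one of the singers: (6-1)! ways for the remaining singers, × 6! ways for the students = 120 × 720 = 86400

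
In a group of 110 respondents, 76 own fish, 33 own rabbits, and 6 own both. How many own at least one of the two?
|A∪B| = |A| + |B| - |A∩B| = 76 + 33 - 6 = 103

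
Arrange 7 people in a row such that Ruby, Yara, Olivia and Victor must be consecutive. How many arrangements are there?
Treat the 4 as one block: (7-4+1)! × 4! = 24 × 24 = 576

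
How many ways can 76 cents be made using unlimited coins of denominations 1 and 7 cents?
Coefficient of x^76 in 1/(1-x^1) · 1/(1-x^7). Use j coins of 7 for j = 0..⌊76/7⌋ = 10, the rest in 1s: 10 + 1 = 11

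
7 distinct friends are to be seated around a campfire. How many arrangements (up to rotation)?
Circular: fix one position, arrange the rest. (7-1)! = 720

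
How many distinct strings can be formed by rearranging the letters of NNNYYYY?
7! / (4! × 3!) = 35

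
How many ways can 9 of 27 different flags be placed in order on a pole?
P(27,9) = 27!/(27-9)! = 1700755056000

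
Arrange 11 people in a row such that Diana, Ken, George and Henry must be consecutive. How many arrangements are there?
Treat the 4 as one block: (11-4+1)! × 4! = 40320 × 24 = 967680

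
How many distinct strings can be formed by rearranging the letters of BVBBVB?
6! / (2! × 4!) = 15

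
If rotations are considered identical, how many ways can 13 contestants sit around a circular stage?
Circular: fix one position, arrange the rest. (13-1)! = 479001600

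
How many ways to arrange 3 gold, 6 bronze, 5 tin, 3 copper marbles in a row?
17! / (3! × 6! × 5! × 3!) = 114354240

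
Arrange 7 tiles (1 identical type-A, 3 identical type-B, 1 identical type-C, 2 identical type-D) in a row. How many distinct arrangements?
7! / (1! × 3! × 1! × 2!) = 420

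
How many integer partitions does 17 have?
Pentagonal recurrence p(n) = p(n-1) + p(n-2) - p(n-5) - p(n-7) + p(n-12) + p(n-15) - ... gives p(0..16) = 1, 1, 2, 3, 5, 7, 11, 15, 22, 30, 42, 56, 77, 101, 135, 176, 231. p(17) = p(16) + p(15) - p(12) - p(10) + p(5) + p(2) = 231 + 176 - 77 - 42 + 7 + 2 = 297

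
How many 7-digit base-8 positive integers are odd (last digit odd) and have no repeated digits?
Last∈{1,3,5,7}. Last=0: 0. Last nonzero: 4×6×P(6,5) = 17280. Total = 17280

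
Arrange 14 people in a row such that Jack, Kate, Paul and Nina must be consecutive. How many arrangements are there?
Treat the 4 as one block: (14-4+1)! × 4! = 39916800 × 24 = 958003200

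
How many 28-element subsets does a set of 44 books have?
C(44,28) = 44!/(28!×16!) = 416714805914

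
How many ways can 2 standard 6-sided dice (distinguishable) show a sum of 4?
Coefficient of x^4 in (x + x² + ... + x^6)^2. By inclusion-exclusion on dice exceeding 6: Σ_j (-1)^j C(2,j)·C(4-1-6j, 1) = C(2,0)·C(3,1) = 1·3 = 3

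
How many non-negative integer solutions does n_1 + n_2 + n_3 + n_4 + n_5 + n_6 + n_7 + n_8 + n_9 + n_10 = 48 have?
C(48+10-1, 10-1) = C(57, 9) = 8996462475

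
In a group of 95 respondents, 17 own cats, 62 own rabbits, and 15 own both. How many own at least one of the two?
|A∪B| = |A| + |B| - |A∩B| = 17 + 62 - 15 = 64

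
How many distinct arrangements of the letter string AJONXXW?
7! / (1! × 1! × 2! × 1! × 1! × 1!) = 2520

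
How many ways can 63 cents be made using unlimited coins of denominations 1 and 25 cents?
Coefficient of x^63 in 1/(1-x^1) · 1/(1-x^25). Use j coins of 25 for j = 0..⌊63/25⌋ = 2, the rest in 1s: 2 + 1 = 3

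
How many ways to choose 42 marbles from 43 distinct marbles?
C(43,42) = 43!/(42!×1!) = 43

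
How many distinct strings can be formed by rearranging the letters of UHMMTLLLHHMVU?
13! / (3! × 1! × 1! × 3! × 3! × 2!) = 14414400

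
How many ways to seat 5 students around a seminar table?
Circular: fix one position, arrange the rest. (5-1)! = 24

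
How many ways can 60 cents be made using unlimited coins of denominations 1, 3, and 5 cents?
Coefficient of x^60 in 1/(1-x^1) · 1/(1-x^3) · 1/(1-x^5). Case on j = number of 5-cent coins (j = 0..12); remainder r = 60 - 5j is made from {1,3} in ⌊r/3⌋+1 ways. r = 60, 55, 50, 45, 40, 35, 30, 25, 20, 15, 10, 5, 0 → 21 + 19 + 17 + 16 + 14 + 12 + 11 + 9 + 7 + 6 + 4 + 2 + 1 = 139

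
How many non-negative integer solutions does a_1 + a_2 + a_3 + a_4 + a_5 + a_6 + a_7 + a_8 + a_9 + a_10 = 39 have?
C(39+10-1, 10-1) = C(48, 9) = 1677106640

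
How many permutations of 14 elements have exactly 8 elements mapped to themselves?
Choose the 8 fixed points C(14,8) = 3003, derange the rest: !6 = Σ_{j=0}^{6} (-1)^j·6!/j! = 720 - 720 + 360 - 120 + 30 - 6 + 1 = 265. Product = 3003 × 265 = 795795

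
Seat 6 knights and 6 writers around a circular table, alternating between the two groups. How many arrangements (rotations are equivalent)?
Fix one of the knights: (6-1)! ways for the remaining knights, × 6! ways for the writers = 120 × 720 = 86400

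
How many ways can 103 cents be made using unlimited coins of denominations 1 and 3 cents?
Coefficient of x^103 in 1/(1-x^1) · 1/(1-x^3). Use j coins of 3 for j = 0..⌊103/3⌋ = 34, the rest in 1s: 34 + 1 = 35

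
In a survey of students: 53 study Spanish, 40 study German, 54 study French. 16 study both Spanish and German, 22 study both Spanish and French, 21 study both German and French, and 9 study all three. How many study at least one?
|A∪B∪C| = 53+40+54-16-22-21+9 = 97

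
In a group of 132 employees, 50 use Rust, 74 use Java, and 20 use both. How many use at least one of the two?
|A∪B| = |A| + |B| - |A∩B| = 50 + 74 - 20 = 104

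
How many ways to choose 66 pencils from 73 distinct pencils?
C(73,66) = 73!/(66!×7!) = 1629348612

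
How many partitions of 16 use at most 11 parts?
By conjugation, equals partitions of 16 into parts ≤ 11. Let r_j(i) = number of partitions of i into parts ≤ j, for i = 0..16. r_1(i) = 1 for all i; r_j(i) = r_{j-1}(i) + r_j(i-j). Rows j = 2..11: ≤2: 1 1 2 2 3 3 4 4 5 5 6 6 7 7 8 8 9; ≤3: 1 1 2 3 4 5 7 8 10 12 14 16 19 21 24 27 30; ≤4: 1 1 2 3 5 6 9 11 15 18 23 27 34 39 47 54 64; ≤5: 1 1 2 3 5 7 10 13 18 23 30 37 47 57 70 84 101; ≤6: 1 1 2 3 5 7 11 14 20 26 35 44 58 71 90 110 136; ≤7: 1 1 2 3 5 7 11 15 21 28 38 49 65 82 105 131 164; ≤8: 1 1 2 3 5 7 11 15 22 29 40 52 70 89 116 146 186; ≤9: 1 1 2 3 5 7 11 15 22 30 41 54 73 94 123 157 201; ≤10: 1 1 2 3 5 7 11 15 22 30 42 55 75 97 128 164 212; ≤11: 1 1 2 3 5 7 11 15 22 30 42 56 76 99 131 169 219. r_11(16) = 219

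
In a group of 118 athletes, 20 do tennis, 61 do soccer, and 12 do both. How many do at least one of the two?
|A∪B| = |A| + |B| - |A∩B| = 20 + 61 - 12 = 69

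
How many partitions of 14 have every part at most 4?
Let r_j(i) = number of partitions of i into parts ≤ j, for i = 0..14. r_1(i) = 1 for all i; r_j(i) = r_{j-1}(i) + r_j(i-j). Rows j = 2..4: ≤2: 1 1 2 2 3 3 4 4 5 5 6 6 7 7 8; ≤3: 1 1 2 3 4 5 7 8 10 12 14 16 19 21 24; ≤4: 1 1 2 3 5 6 9 11 15 18 23 27 34 39 47. r_4(14) = 47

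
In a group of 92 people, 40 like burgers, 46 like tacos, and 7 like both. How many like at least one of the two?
|A∪B| = |A| + |B| - |A∩B| = 40 + 46 - 7 = 79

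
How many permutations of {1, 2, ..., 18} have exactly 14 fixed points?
Choose the 14 fixed points C(18,14) = 3060, derange the rest: !4 = Σ_{j=0}^{4} (-1)^j·4!/j! = 24 - 24 + 12 - 4 + 1 = 9. Product = 3060 × 9 = 27540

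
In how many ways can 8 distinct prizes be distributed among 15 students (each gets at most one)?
P(15,8) = 15!/(15-8)! = 259459200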